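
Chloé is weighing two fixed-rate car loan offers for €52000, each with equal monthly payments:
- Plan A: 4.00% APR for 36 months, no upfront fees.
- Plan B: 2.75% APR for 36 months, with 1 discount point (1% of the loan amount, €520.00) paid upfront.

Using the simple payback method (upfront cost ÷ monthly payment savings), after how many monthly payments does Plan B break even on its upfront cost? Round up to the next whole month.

Plan A: monthly rate = 4%/12 = 0.0033333; payment = 52,000 × 0.0033333 / (1 − (1+0.0033333)^−36) = €1,535.25.
Plan B: at 2.75% the monthly rate is 0.0022917, so the payment is 52,000 × 0.0022917 / (1 − 1.0022917^−36) = €1,506.50.
Monthly savings = €1,535.25 − €1,506.50 = €28.75.
Break-even = €520.00 / €28.75 = 18.09 → 19 months.

19 months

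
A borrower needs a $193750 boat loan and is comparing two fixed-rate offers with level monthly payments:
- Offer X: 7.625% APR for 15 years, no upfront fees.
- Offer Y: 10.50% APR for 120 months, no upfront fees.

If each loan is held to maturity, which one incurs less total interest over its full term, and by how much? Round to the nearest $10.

Offer X: monthly rate = 7.625%/12 = 0.0063542; payment = 193,750 × 0.0063542 / (1 − (1+0.0063542)^−180) = $1,809.88.
Total interest on Offer X = 180 × $1,809.88 − $193,750 = $132,028.40.
Offer Y: at 10.50% the monthly rate is 0.0087500, so the payment is 193,750 × 0.0087500 / (1 − 1.0087500^−120) = $2,614.37.
Total interest on Offer Y = 120 × $2,614.37 − $193,750 = $119,974.40.
Offer Y is lower by $12,054.00.

Offer Y by $12,050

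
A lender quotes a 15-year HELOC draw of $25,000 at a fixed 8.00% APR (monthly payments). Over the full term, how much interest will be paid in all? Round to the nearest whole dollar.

Monthly rate = 8%/12 = 0.0066667; payment = 25,000 × 0.0066667 / (1 − (1+0.0066667)^−180) = $238.91.
Total paid = 180 × $238.91 = $43,003.80; interest = $43,003.80 − $25,000 = $18,003.80.

$18,004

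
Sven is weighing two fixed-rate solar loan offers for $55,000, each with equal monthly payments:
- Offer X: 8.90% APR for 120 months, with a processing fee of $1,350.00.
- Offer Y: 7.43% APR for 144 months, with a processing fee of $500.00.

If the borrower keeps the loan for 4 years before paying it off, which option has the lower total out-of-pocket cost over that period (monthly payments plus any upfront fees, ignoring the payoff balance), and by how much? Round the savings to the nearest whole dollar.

Offer X: monthly rate = 8.9%/12 = 0.0074167; payment = 55,000 × 0.0074167 / (1 − (1+0.0074167)^−120) = $693.74.
Offer Y: monthly rate = 7.43%/12 = 0.0061917; payment = 55,000 × 0.0061917 / (1 − (1+0.0061917)^−144) = $578.29.
Over 48 months: Offer X costs 48 × $693.74 + $1,350.00 = $34,649.52; Offer Y costs 48 × $578.29 + $500.00 = $28,257.92.
Offer Y is cheaper by $34,649.52 − $28,257.92 = $6,391.60.

Offer Y by $6,392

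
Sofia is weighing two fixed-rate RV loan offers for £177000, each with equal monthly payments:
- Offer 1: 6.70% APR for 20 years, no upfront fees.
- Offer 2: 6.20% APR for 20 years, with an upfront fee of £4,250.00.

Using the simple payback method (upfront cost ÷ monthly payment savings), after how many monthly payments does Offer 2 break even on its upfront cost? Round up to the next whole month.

82 months

Offer 1: monthly rate = 6.7%/12 = 0.0055833; payment = 177,000 × 0.0055833 / (1 − (1+0.0055833)^−240) = £1,340.59.
Offer 2: at 6.20% the monthly rate is 0.0051667, so the payment is 177,000 × 0.0051667 / (1 − 1.0051667^−240) = £1,288.59.
Monthly savings = £1,340.59 − £1,288.59 = £52.00.
Break-even = £4,250.00 / £52.00 = 81.73 → 82 months.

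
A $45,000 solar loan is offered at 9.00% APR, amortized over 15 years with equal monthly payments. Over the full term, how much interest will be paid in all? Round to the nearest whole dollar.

At 9.00% the monthly rate is 0.0075000, so the payment is 45,000 × 0.0075000 / (1 − 1.0075000^−180) = $456.42.
Total paid = 180 × $456.42 = $82,155.60; interest = $82,155.60 − $45,000 = $37,155.60.

$37,156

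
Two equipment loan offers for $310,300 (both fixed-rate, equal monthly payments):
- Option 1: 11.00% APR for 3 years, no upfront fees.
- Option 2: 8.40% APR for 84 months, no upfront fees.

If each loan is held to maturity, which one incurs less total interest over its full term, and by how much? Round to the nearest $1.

Option 1: monthly rate = 11%/12 = 0.0091667; payment = 310,300 × 0.0091667 / (1 − (1+0.0091667)^−36) = $10,158.82.
Total interest on Option 1 = 36 × $10,158.82 − $310,300 = $55,417.52.
Option 2: at 8.40% the monthly rate is 0.0070000, so the payment is 310,300 × 0.0070000 / (1 − 1.0070000^−84) = $4,898.47.
Total interest on Option 2 = 84 × $4,898.47 − $310,300 = $101,171.48.
Option 1 is lower by $45,753.96.

Option 1 by $45,754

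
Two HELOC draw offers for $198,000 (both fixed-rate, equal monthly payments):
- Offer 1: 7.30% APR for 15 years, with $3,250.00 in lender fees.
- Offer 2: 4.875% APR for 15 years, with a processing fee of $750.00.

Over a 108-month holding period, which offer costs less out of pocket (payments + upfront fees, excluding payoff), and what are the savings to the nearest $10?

Offer 1: at 7.30% the monthly rate is 0.0060833, so the payment is 198,000 × 0.0060833 / (1 − 1.0060833^−180) = $1,813.05.
Offer 2: at 4.875% the monthly rate is 0.0040625, so the payment is 198,000 × 0.0040625 / (1 − 1.0040625^−180) = $1,552.91.
Over 108 months: Offer 1 costs 108 × $1,813.05 + $3,250.00 = $199,059.40; Offer 2 costs 108 × $1,552.91 + $750.00 = $168,464.28.
Offer 2 is cheaper by $199,059.40 − $168,464.28 = $30,595.12.

Offer 2 by $30,600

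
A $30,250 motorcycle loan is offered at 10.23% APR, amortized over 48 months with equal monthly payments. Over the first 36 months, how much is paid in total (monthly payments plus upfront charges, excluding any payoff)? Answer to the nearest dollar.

At 10.23% the monthly rate is 0.0085250, so the payment is 30,250 × 0.0085250 / (1 − 1.0085250^−48) = $770.56.
Total outlay = 36 × $770.56 = $27,740.16.

$27,740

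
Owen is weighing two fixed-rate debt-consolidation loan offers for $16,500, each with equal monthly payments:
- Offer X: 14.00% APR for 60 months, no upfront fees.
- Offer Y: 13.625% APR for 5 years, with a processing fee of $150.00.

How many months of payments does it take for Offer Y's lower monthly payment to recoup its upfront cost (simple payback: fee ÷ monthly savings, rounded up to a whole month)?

47 months

Offer X: at 14.00% the monthly rate is 0.0116667, so the payment is 16,500 × 0.0116667 / (1 − 1.0116667^−60) = $383.93.
Offer Y: at 13.625% the monthly rate is 0.0113542, so the payment is 16,500 × 0.0113542 / (1 − 1.0113542^−60) = $380.73.
Monthly savings = $383.93 − $380.73 = $3.20.
Break-even = $150.00 / $3.20 = 46.88 → 47 months.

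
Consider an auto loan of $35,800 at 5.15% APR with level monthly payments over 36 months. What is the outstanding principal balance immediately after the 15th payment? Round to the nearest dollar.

$21,551

With monthly rate i = 5.15%/12 = 0.0042917, the balance after k of n payments is P · [(1+i)^n − (1+i)^k] / [(1+i)^n − 1].
(1+0.0042917)^36 = 1.16668852 and (1+0.0042917)^15 = 1.06634537, so the balance is 35,800 × (1.16668852 − 1.06634537) / (1.16668852 − 1) = $21,550.88.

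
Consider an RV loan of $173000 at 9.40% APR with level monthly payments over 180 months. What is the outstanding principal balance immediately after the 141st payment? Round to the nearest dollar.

With monthly rate i = 9.4%/12 = 0.0078333, the balance after k of n payments is P · [(1+i)^n − (1+i)^k] / [(1+i)^n − 1].
(1+0.0078333)^180 = 4.07351463 and (1+0.0078333)^141 = 3.00475640, so the balance is 173,000 × (4.07351463 − 3.00475640) / (4.07351463 − 1) = $60,157.57.

$60,158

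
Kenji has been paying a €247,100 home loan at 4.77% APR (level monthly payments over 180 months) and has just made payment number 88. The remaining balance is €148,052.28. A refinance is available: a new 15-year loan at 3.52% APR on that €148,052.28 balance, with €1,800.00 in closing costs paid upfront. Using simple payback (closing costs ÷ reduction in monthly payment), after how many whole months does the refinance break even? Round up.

3 months

Current payment = 247,100 × 4.77%/12 / (1 − (1+0.0039750)^−180) = €1,924.57.
Refinanced payment = 148,052.28 × 0.0029333 / (1 − (1+0.0029333)^−180) = €1,059.85.
Monthly savings = €1,924.57 − €1,059.85 = €864.72.
Break-even = €1,800.00 / €864.72 = 2.08 → 3 months.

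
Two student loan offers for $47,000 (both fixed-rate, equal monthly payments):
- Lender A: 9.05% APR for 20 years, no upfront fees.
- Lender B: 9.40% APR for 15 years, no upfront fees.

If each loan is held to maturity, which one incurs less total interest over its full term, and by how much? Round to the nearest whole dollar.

Lender B by $14,020

Lender A: monthly rate = 9.05%/12 = 0.0075417; payment = 47,000 × 0.0075417 / (1 − (1+0.0075417)^−240) = $424.38.
Total interest on Lender A = 240 × $424.38 − $47,000 = $54,851.20.
Lender B: at 9.40% the monthly rate is 0.0078333, so the payment is 47,000 × 0.0078333 / (1 − 1.0078333^−180) = $487.95.
Total interest on Lender B = 180 × $487.95 − $47,000 = $40,831.00.
Lender B is lower by $14,020.20.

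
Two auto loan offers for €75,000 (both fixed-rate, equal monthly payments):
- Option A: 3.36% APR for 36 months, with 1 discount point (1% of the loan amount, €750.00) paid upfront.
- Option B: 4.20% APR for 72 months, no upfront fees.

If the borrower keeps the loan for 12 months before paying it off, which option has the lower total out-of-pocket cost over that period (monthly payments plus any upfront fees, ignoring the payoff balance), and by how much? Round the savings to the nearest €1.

Option A: at 3.36% the monthly rate is 0.0028000, so the payment is 75,000 × 0.0028000 / (1 − 1.0028000^−36) = €2,193.01.
Option B: monthly rate = 4.2%/12 = 0.0035000; payment = 75,000 × 0.0035000 / (1 − (1+0.0035000)^−72) = €1,180.24.
Over 12 months: Option A costs 12 × €2,193.01 + €750.00 = €27,066.12; Option B costs 12 × €1,180.24 = €14,162.88.
Option B is cheaper by €27,066.12 − €14,162.88 = €12,903.24.

Option B by €12,903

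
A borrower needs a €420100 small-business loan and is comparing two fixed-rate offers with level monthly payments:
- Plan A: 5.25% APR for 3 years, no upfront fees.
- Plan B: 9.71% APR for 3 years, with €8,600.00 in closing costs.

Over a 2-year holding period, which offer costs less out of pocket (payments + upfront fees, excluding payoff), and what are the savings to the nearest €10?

Plan A by €29,250

Plan A: at 5.25% the monthly rate is 0.0043750, so the payment is 420,100 × 0.0043750 / (1 − 1.0043750^−36) = €12,637.98.
Plan B: at 9.71% the monthly rate is 0.0080917, so the payment is 420,100 × 0.0080917 / (1 − 1.0080917^−36) = €13,498.32.
Over 24 months: Plan A costs 24 × €12,637.98 = €303,311.52; Plan B costs 24 × €13,498.32 + €8,600.00 = €332,559.68.
Plan A is cheaper by €332,559.68 − €303,311.52 = €29,248.16.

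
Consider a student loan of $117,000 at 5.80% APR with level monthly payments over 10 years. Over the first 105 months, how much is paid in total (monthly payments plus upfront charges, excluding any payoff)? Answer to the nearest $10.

$135,160

At 5.80% the monthly rate is 0.0048333, so the payment is 117,000 × 0.0048333 / (1 − 1.0048333^−120) = $1,287.22.
Total outlay = 105 × $1,287.22 = $135,158.10.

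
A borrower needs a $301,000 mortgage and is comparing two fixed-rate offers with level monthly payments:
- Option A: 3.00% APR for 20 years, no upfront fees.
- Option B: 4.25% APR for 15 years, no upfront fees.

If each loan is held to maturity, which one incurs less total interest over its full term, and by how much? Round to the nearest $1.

Option A by $6,943

Option A: at 3.00% the monthly rate is 0.0025000, so the payment is 301,000 × 0.0025000 / (1 − 1.0025000^−240) = $1,669.34.
Total interest on Option A = 240 × $1,669.34 − $301,000 = $99,641.60.
Option B: at 4.25% the monthly rate is 0.0035417, so the payment is 301,000 × 0.0035417 / (1 − 1.0035417^−180) = $2,264.36.
Total interest on Option B = 180 × $2,264.36 − $301,000 = $106,584.80.
Option A is lower by $6,943.20.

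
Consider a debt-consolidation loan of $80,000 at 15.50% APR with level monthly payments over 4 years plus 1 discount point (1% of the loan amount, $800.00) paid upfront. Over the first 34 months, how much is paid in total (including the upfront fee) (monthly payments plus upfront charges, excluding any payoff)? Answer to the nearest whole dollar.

At 15.50% the monthly rate is 0.0129167, so the payment is 80,000 × 0.0129167 / (1 − 1.0129167^−48) = $2,246.79.
Total outlay = 34 × $2,246.79 + $800.00 = $77,190.86.

$77,191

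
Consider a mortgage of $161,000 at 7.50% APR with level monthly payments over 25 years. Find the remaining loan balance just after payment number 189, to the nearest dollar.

With monthly rate i = 7.5%/12 = 0.0062500, the balance after k of n payments is P · [(1+i)^n − (1+i)^k] / [(1+i)^n − 1].
(1+0.0062500)^300 = 6.48288045 and (1+0.0062500)^189 = 3.24648834, so the balance is 161,000 × (6.48288045 − 3.24648834) / (6.48288045 − 1) = $95,033.83.

$95,034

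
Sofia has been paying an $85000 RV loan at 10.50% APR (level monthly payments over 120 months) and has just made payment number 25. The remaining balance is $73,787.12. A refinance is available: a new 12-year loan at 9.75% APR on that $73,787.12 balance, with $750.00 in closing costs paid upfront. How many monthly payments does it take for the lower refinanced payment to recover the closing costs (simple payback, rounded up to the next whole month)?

3 months

Current payment = 85,000 × 10.5%/12 / (1 − (1+0.0087500)^−120) = $1,146.95.
Refinanced payment = 73,787.12 × 0.0081250 / (1 − (1+0.0081250)^−144) = $871.19.
Monthly savings = $1,146.95 − $871.19 = $275.76.
Break-even = $750.00 / $275.76 = 2.72 → 3 months.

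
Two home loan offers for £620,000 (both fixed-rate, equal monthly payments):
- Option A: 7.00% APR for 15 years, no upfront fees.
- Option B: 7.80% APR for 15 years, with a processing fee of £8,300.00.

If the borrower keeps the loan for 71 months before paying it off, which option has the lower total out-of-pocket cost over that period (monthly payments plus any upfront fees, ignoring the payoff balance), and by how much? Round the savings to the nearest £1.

Option A by £28,247

Option A: at 7.00% the monthly rate is 0.0058333, so the payment is 620,000 × 0.0058333 / (1 − 1.0058333^−180) = £5,572.74.
Option B: monthly rate = 7.8%/12 = 0.0065000; payment = 620,000 × 0.0065000 / (1 − (1+0.0065000)^−180) = £5,853.68.
Over 71 months: Option A costs 71 × £5,572.74 = £395,664.54; Option B costs 71 × £5,853.68 + £8,300.00 = £423,911.28.
Option A is cheaper by £423,911.28 − £395,664.54 = £28,246.74.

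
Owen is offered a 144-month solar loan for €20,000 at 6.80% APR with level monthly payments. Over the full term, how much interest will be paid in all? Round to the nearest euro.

€9,311

Monthly rate = 6.8%/12 = 0.0056667; payment = 20,000 × 0.0056667 / (1 − (1+0.0056667)^−144) = €203.55.
Total paid = 144 × €203.55 = €29,311.20; interest = €29,311.20 − €20,000 = €9,311.20.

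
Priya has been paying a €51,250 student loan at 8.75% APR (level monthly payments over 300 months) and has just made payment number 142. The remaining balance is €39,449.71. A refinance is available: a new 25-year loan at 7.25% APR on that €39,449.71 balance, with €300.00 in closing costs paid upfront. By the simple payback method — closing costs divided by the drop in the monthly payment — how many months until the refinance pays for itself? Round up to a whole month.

3 months

Current payment = 51,250 × 8.75%/12 / (1 − (1+0.0072917)^−300) = €421.35.
Refinanced payment = 39,449.71 × 0.0060417 / (1 − (1+0.0060417)^−300) = €285.15.
Monthly savings = €421.35 − €285.15 = €136.20.
Break-even = €300.00 / €136.20 = 2.20 → 3 months.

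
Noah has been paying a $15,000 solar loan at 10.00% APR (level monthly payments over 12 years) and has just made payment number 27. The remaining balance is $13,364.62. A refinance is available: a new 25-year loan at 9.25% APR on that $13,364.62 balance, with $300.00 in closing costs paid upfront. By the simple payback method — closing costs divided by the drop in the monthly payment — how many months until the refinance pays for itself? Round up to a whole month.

5 months

Current payment = 15,000 × 10%/12 / (1 − (1+0.0083333)^−144) = $179.26.
Refinanced payment = 13,364.62 × 0.0077083 / (1 − (1+0.0077083)^−300) = $114.45.
Monthly savings = $179.26 − $114.45 = $64.81.
Break-even = $300.00 / $64.81 = 4.63 → 5 months.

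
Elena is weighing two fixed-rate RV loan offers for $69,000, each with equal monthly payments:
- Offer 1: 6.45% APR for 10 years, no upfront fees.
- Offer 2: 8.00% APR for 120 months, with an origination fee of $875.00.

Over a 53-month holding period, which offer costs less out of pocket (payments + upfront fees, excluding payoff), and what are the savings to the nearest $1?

Offer 1 by $3,813

Offer 1: at 6.45% the monthly rate is 0.0053750, so the payment is 69,000 × 0.0053750 / (1 − 1.0053750^−120) = $781.73.
Offer 2: monthly rate = 8%/12 = 0.0066667; payment = 69,000 × 0.0066667 / (1 − (1+0.0066667)^−120) = $837.16.
Over 53 months: Offer 1 costs 53 × $781.73 = $41,431.69; Offer 2 costs 53 × $837.16 + $875.00 = $45,244.48.
Offer 1 is cheaper by $45,244.48 − $41,431.69 = $3,812.79.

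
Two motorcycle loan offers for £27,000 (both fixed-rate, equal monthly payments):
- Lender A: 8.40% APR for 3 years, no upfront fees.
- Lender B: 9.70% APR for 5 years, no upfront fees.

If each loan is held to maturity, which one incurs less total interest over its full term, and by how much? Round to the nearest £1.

Lender A: monthly rate = 8.4%/12 = 0.0070000; payment = 27,000 × 0.0070000 / (1 − (1+0.0070000)^−36) = £851.07.
Total interest on Lender A = 36 × £851.07 − £27,000 = £3,638.52.
Lender B: monthly rate = 9.7%/12 = 0.0080833; payment = 27,000 × 0.0080833 / (1 − (1+0.0080833)^−60) = £569.69.
Total interest on Lender B = 60 × £569.69 − £27,000 = £7,181.40.
Lender A is lower by £3,542.88.

Lender A by £3,543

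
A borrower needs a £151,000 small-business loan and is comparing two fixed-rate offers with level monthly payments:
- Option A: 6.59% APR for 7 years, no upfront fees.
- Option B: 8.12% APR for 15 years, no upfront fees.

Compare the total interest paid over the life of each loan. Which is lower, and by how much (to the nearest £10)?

Option A: monthly rate = 6.59%/12 = 0.0054917; payment = 151,000 × 0.0054917 / (1 − (1+0.0054917)^−84) = £2,248.85.
Total interest on Option A = 84 × £2,248.85 − £151,000 = £37,903.40.
Option B: at 8.12% the monthly rate is 0.0067667, so the payment is 151,000 × 0.0067667 / (1 − 1.0067667^−180) = £1,453.51.
Total interest on Option B = 180 × £1,453.51 − £151,000 = £110,631.80.
Option A is lower by £72,728.40.

Option A by £72,730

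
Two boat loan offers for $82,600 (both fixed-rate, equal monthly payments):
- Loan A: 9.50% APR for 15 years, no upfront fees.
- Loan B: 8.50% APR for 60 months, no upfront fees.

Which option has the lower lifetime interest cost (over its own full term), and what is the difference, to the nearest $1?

Loan A: monthly rate = 9.5%/12 = 0.0079167; payment = 82,600 × 0.0079167 / (1 − (1+0.0079167)^−180) = $862.53.
Total interest on Loan A = 180 × $862.53 − $82,600 = $72,655.40.
Loan B: monthly rate = 8.5%/12 = 0.0070833; payment = 82,600 × 0.0070833 / (1 − (1+0.0070833)^−60) = $1,694.67.
Total interest on Loan B = 60 × $1,694.67 − $82,600 = $19,080.20.
Loan B is lower by $53,575.20.

Loan B by $53,575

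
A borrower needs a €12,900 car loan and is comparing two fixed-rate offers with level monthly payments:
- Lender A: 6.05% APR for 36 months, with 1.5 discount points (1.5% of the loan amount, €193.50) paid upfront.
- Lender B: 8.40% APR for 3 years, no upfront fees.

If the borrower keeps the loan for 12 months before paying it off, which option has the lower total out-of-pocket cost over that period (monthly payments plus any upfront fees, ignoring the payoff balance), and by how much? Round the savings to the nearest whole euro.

Lender B by €27

Lender A: at 6.05% the monthly rate is 0.0050417, so the payment is 12,900 × 0.0050417 / (1 − 1.0050417^−36) = €392.74.
Lender B: at 8.40% the monthly rate is 0.0070000, so the payment is 12,900 × 0.0070000 / (1 − 1.0070000^−36) = €406.62.
Over 12 months: Lender A costs 12 × €392.74 + €193.50 = €4,906.38; Lender B costs 12 × €406.62 = €4,879.44.
Lender B is cheaper by €4,906.38 − €4,879.44 = €26.94.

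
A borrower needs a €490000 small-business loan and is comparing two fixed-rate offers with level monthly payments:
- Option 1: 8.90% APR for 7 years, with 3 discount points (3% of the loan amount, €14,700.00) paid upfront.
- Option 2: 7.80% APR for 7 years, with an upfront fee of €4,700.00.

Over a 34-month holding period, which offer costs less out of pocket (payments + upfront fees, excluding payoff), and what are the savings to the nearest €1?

Option 2 by €19,190

Option 1: monthly rate = 8.9%/12 = 0.0074167; payment = 490,000 × 0.0074167 / (1 − (1+0.0074167)^−84) = €7,858.80.
Option 2: at 7.80% the monthly rate is 0.0065000, so the payment is 490,000 × 0.0065000 / (1 − 1.0065000^−84) = €7,588.51.
Over 34 months: Option 1 costs 34 × €7,858.80 + €14,700.00 = €281,899.20; Option 2 costs 34 × €7,588.51 + €4,700.00 = €262,709.34.
Option 2 is cheaper by €281,899.20 − €262,709.34 = €19,189.86.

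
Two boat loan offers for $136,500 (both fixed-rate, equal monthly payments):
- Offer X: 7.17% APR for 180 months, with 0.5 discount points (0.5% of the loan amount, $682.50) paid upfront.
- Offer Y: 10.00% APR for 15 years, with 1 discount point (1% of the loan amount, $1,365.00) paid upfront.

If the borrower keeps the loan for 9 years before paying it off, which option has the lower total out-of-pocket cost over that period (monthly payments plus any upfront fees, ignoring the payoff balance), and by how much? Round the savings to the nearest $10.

Offer X by $25,190

Offer X: at 7.17% the monthly rate is 0.0059750, so the payment is 136,500 × 0.0059750 / (1 − 1.0059750^−180) = $1,239.91.
Offer Y: at 10.00% the monthly rate is 0.0083333, so the payment is 136,500 × 0.0083333 / (1 − 1.0083333^−180) = $1,466.84.
Over 108 months: Offer X costs 108 × $1,239.91 + $682.50 = $134,592.78; Offer Y costs 108 × $1,466.84 + $1,365.00 = $159,783.72.
Offer X is cheaper by $159,783.72 − $134,592.78 = $25,190.94.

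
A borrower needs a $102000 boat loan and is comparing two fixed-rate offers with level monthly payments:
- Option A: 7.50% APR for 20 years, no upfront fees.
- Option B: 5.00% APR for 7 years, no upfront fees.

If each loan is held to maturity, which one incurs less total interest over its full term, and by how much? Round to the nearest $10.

Option A: at 7.50% the monthly rate is 0.0062500, so the payment is 102,000 × 0.0062500 / (1 − 1.0062500^−240) = $821.71.
Total interest on Option A = 240 × $821.71 − $102,000 = $95,210.40.
Option B: at 5.00% the monthly rate is 0.0041667, so the payment is 102,000 × 0.0041667 / (1 − 1.0041667^−84) = $1,441.66.
Total interest on Option B = 84 × $1,441.66 − $102,000 = $19,099.44.
Option B is lower by $76,110.96.

Option B by $76,110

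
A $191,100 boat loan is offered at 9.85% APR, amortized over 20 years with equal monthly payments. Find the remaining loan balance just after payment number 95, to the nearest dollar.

With monthly rate i = 9.85%/12 = 0.0082083, the balance after k of n payments is P · [(1+i)^n − (1+i)^k] / [(1+i)^n − 1].
(1+0.0082083)^240 = 7.11324661 and (1+0.0082083)^95 = 2.17408672, so the balance is 191,100 × (7.11324661 − 2.17408672) / (7.11324661 − 1) = $154,398.07.

$154,398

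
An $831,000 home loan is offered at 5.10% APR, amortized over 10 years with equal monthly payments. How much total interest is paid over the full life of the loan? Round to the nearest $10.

$231,570

Monthly rate = 5.1%/12 = 0.0042500; payment = 831,000 × 0.0042500 / (1 − (1+0.0042500)^−120) = $8,854.72.
Total paid = 120 × $8,854.72 = $1,062,566.40; interest = $1,062,566.40 − $831,000 = $231,566.40.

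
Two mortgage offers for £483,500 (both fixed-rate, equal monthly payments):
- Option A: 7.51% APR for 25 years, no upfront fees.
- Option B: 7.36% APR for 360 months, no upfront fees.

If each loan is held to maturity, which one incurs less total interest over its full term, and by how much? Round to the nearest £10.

Option A: at 7.51% the monthly rate is 0.0062583, so the payment is 483,500 × 0.0062583 / (1 − 1.0062583^−300) = £3,576.17.
Total interest on Option A = 300 × £3,576.17 − £483,500 = £589,351.00.
Option B: monthly rate = 7.36%/12 = 0.0061333; payment = 483,500 × 0.0061333 / (1 − (1+0.0061333)^−360) = £3,334.47.
Total interest on Option B = 360 × £3,334.47 − £483,500 = £716,909.20.
Option A is lower by £127,558.20.

Option A by £127,560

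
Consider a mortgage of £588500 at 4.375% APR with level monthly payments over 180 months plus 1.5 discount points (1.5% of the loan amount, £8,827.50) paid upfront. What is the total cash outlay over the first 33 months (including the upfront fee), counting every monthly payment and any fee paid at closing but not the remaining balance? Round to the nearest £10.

£156,160

At 4.375% the monthly rate is 0.0036458, so the payment is 588,500 × 0.0036458 / (1 − 1.0036458^−180) = £4,464.48.
Total outlay = 33 × £4,464.48 + £8,827.50 = £156,155.34.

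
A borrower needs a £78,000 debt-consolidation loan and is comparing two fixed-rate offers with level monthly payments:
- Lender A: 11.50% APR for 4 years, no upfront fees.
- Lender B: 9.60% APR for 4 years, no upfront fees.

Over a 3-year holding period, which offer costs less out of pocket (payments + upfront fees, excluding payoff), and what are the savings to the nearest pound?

Lender B by £2,578

Lender A: monthly rate = 11.5%/12 = 0.0095833; payment = 78,000 × 0.0095833 / (1 − (1+0.0095833)^−48) = £2,034.94.
Lender B: at 9.60% the monthly rate is 0.0080000, so the payment is 78,000 × 0.0080000 / (1 − 1.0080000^−48) = £1,963.33.
Over 36 months: Lender A costs 36 × £2,034.94 = £73,257.84; Lender B costs 36 × £1,963.33 = £70,679.88.
Lender B is cheaper by £73,257.84 − £70,679.88 = £2,577.96.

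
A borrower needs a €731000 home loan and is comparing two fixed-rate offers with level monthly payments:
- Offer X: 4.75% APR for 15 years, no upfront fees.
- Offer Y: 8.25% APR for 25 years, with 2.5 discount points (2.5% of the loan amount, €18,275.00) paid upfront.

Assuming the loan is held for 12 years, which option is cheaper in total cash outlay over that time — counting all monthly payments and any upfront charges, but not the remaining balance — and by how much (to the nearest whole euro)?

Offer X by €29,452

Offer X: at 4.75% the monthly rate is 0.0039583, so the payment is 731,000 × 0.0039583 / (1 − 1.0039583^−180) = €5,685.95.
Offer Y: monthly rate = 8.25%/12 = 0.0068750; payment = 731,000 × 0.0068750 / (1 − (1+0.0068750)^−300) = €5,763.57.
Over 144 months: Offer X costs 144 × €5,685.95 = €818,776.80; Offer Y costs 144 × €5,763.57 + €18,275.00 = €848,229.08.
Offer X is cheaper by €848,229.08 − €818,776.80 = €29,452.28.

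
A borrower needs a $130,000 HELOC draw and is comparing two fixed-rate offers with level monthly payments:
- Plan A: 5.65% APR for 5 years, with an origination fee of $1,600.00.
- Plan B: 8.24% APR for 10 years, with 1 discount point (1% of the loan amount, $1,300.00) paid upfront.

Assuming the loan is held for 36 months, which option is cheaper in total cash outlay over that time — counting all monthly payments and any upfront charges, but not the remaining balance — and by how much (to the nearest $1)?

Plan A: at 5.65% the monthly rate is 0.0047083, so the payment is 130,000 × 0.0047083 / (1 − 1.0047083^−60) = $2,492.16.
Plan B: at 8.24% the monthly rate is 0.0068667, so the payment is 130,000 × 0.0068667 / (1 − 1.0068667^−120) = $1,593.79.
Over 36 months: Plan A costs 36 × $2,492.16 + $1,600.00 = $91,317.76; Plan B costs 36 × $1,593.79 + $1,300.00 = $58,676.44.
Plan B is cheaper by $91,317.76 − $58,676.44 = $32,641.32.

Plan B by $32,641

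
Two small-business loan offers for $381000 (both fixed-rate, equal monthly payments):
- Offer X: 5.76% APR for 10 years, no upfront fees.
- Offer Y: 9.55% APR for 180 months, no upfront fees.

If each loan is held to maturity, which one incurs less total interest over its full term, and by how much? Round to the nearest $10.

Offer X: monthly rate = 5.76%/12 = 0.0048000; payment = 381,000 × 0.0048000 / (1 − (1+0.0048000)^−120) = $4,184.11.
Total interest on Offer X = 120 × $4,184.11 − $381,000 = $121,093.20.
Offer Y: monthly rate = 9.55%/12 = 0.0079583; payment = 381,000 × 0.0079583 / (1 − (1+0.0079583)^−180) = $3,990.00.
Total interest on Offer Y = 180 × $3,990.00 − $381,000 = $337,200.00.
Offer X is lower by $216,106.80.

Offer X by $216,110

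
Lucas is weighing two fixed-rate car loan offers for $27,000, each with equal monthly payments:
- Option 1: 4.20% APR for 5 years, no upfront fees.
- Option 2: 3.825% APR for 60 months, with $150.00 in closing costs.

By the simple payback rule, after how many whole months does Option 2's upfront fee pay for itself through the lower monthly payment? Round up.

Option 1: at 4.20% the monthly rate is 0.0035000, so the payment is 27,000 × 0.0035000 / (1 − 1.0035000^−60) = $499.69.
Option 2: monthly rate = 3.825%/12 = 0.0031875; payment = 27,000 × 0.0031875 / (1 − (1+0.0031875)^−60) = $495.12.
Monthly savings = $499.69 − $495.12 = $4.57.
Break-even = $150.00 / $4.57 = 32.82 → 33 months.

33 months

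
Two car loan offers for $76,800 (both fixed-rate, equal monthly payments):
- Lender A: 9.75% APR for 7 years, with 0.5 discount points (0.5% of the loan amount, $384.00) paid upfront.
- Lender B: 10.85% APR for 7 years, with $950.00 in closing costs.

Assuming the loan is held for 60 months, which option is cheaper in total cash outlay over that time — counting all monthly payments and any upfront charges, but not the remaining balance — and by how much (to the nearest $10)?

Lender A by $3,200

Lender A: at 9.75% the monthly rate is 0.0081250, so the payment is 76,800 × 0.0081250 / (1 − 1.0081250^−84) = $1,265.07.
Lender B: at 10.85% the monthly rate is 0.0090417, so the payment is 76,800 × 0.0090417 / (1 − 1.0090417^−84) = $1,308.95.
Over 60 months: Lender A costs 60 × $1,265.07 + $384.00 = $76,288.20; Lender B costs 60 × $1,308.95 + $950.00 = $79,487.00.
Lender A is cheaper by $79,487.00 − $76,288.20 = $3,198.80.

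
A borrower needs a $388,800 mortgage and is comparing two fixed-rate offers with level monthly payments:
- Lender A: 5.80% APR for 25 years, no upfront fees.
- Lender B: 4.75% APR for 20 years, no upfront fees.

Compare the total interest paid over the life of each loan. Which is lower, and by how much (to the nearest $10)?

Lender B by $134,310

Lender A: at 5.80% the monthly rate is 0.0048333, so the payment is 388,800 × 0.0048333 / (1 − 1.0048333^−300) = $2,457.73.
Total interest on Lender A = 300 × $2,457.73 − $388,800 = $348,519.00.
Lender B: at 4.75% the monthly rate is 0.0039583, so the payment is 388,800 × 0.0039583 / (1 − 1.0039583^−240) = $2,512.52.
Total interest on Lender B = 240 × $2,512.52 − $388,800 = $214,204.80.
Lender B is lower by $134,314.20.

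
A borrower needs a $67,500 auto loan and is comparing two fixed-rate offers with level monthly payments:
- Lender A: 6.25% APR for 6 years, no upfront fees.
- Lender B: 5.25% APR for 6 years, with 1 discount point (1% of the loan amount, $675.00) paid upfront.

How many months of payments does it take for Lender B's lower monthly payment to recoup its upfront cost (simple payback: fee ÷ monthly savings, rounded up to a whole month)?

22 months

Lender A: monthly rate = 6.25%/12 = 0.0052083; payment = 67,500 × 0.0052083 / (1 − (1+0.0052083)^−72) = $1,126.65.
Lender B: monthly rate = 5.25%/12 = 0.0043750; payment = 67,500 × 0.0043750 / (1 − (1+0.0043750)^−72) = $1,094.93.
Monthly savings = $1,126.65 − $1,094.93 = $31.72.
Break-even = $675.00 / $31.72 = 21.28 → 22 months.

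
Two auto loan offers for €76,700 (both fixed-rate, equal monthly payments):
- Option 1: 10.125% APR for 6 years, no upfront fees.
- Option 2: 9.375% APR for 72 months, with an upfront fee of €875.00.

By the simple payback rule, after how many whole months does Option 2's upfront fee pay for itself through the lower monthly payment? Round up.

Option 1: monthly rate = 10.125%/12 = 0.0084375; payment = 76,700 × 0.0084375 / (1 − (1+0.0084375)^−72) = €1,425.77.
Option 2: at 9.375% the monthly rate is 0.0078125, so the payment is 76,700 × 0.0078125 / (1 − 1.0078125^−72) = €1,396.88.
Monthly savings = €1,425.77 − €1,396.88 = €28.89.
Break-even = €875.00 / €28.89 = 30.29 → 31 months.

31 months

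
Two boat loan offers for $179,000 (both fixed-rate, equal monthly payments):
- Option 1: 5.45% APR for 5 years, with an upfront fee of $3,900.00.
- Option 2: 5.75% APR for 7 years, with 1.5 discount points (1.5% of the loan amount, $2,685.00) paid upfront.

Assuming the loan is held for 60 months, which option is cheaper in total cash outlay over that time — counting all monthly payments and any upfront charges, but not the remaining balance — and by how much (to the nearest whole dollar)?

Option 1: monthly rate = 5.45%/12 = 0.0045417; payment = 179,000 × 0.0045417 / (1 − (1+0.0045417)^−60) = $3,414.98.
Option 2: at 5.75% the monthly rate is 0.0047917, so the payment is 179,000 × 0.0047917 / (1 − 1.0047917^−84) = $2,593.53.
Over 60 months: Option 1 costs 60 × $3,414.98 + $3,900.00 = $208,798.80; Option 2 costs 60 × $2,593.53 + $2,685.00 = $158,296.80.
Option 2 is cheaper by $208,798.80 − $158,296.80 = $50,502.00.

Option 2 by $50,502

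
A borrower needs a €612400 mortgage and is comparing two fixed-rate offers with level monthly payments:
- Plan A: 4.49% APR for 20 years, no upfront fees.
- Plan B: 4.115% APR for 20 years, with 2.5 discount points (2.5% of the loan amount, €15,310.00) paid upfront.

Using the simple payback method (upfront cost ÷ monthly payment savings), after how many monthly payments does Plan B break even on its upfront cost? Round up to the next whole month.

Plan A: monthly rate = 4.49%/12 = 0.0037417; payment = 612,400 × 0.0037417 / (1 − (1+0.0037417)^−240) = €3,871.04.
Plan B: monthly rate = 4.115%/12 = 0.0034292; payment = 612,400 × 0.0034292 / (1 − (1+0.0034292)^−240) = €3,748.24.
Monthly savings = €3,871.04 − €3,748.24 = €122.80.
Break-even = €15,310.00 / €122.80 = 124.67 → 125 months.

125 months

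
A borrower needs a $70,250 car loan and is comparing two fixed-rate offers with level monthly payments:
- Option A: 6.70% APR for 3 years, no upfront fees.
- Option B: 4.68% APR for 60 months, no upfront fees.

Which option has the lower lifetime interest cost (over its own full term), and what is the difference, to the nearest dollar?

Option A: monthly rate = 6.7%/12 = 0.0055833; payment = 70,250 × 0.0055833 / (1 − (1+0.0055833)^−36) = $2,159.49.
Total interest on Option A = 36 × $2,159.49 − $70,250 = $7,491.64.
Option B: monthly rate = 4.68%/12 = 0.0039000; payment = 70,250 × 0.0039000 / (1 − (1+0.0039000)^−60) = $1,315.43.
Total interest on Option B = 60 × $1,315.43 − $70,250 = $8,675.80.
Option A is lower by $1,184.16.

Option A by $1,184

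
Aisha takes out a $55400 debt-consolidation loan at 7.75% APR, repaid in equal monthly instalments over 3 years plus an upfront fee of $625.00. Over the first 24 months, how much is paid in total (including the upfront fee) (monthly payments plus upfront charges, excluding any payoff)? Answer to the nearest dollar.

At 7.75% the monthly rate is 0.0064583, so the payment is 55,400 × 0.0064583 / (1 − 1.0064583^−36) = $1,729.65.
Total outlay = 24 × $1,729.65 + $625.00 = $42,136.60.

$42,137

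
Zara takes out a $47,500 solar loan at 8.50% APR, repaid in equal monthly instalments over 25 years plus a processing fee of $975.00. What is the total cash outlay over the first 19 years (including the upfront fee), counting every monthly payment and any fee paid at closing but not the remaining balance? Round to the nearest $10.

Monthly rate = 8.5%/12 = 0.0070833; payment = 47,500 × 0.0070833 / (1 − (1+0.0070833)^−300) = $382.48.
Total outlay = 228 × $382.48 + $975.00 = $88,180.44.

$88,180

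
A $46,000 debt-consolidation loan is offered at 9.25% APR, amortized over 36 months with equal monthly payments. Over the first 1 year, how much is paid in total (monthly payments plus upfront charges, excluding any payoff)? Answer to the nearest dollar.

$17,618

At 9.25% the monthly rate is 0.0077083, so the payment is 46,000 × 0.0077083 / (1 − 1.0077083^−36) = $1,468.15.
Total outlay = 12 × $1,468.15 = $17,617.80.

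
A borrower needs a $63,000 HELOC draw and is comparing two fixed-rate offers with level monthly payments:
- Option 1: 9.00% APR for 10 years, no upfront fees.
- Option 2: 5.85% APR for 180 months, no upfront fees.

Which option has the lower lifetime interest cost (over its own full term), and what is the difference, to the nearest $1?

Option 2 by $990

Option 1: monthly rate = 9%/12 = 0.0075000; payment = 63,000 × 0.0075000 / (1 − (1+0.0075000)^−120) = $798.06.
Total interest on Option 1 = 120 × $798.06 − $63,000 = $32,767.20.
Option 2: monthly rate = 5.85%/12 = 0.0048750; payment = 63,000 × 0.0048750 / (1 − (1+0.0048750)^−180) = $526.54.
Total interest on Option 2 = 180 × $526.54 − $63,000 = $31,777.20.
Option 2 is lower by $990.00.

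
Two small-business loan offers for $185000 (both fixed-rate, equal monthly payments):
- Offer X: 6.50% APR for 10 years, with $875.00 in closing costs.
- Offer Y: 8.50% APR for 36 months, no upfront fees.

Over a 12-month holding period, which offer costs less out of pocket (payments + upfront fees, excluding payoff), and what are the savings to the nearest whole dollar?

Offer X: monthly rate = 6.5%/12 = 0.0054167; payment = 185,000 × 0.0054167 / (1 − (1+0.0054167)^−120) = $2,100.64.
Offer Y: monthly rate = 8.5%/12 = 0.0070833; payment = 185,000 × 0.0070833 / (1 − (1+0.0070833)^−36) = $5,839.99.
Over 12 months: Offer X costs 12 × $2,100.64 + $875.00 = $26,082.68; Offer Y costs 12 × $5,839.99 = $70,079.88.
Offer X is cheaper by $70,079.88 − $26,082.68 = $43,997.20.

Offer X by $43,997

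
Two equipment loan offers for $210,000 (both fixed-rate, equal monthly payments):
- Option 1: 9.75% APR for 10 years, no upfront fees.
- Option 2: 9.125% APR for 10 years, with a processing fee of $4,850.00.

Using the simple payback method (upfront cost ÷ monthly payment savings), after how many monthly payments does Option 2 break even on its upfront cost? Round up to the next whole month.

Option 1: at 9.75% the monthly rate is 0.0081250, so the payment is 210,000 × 0.0081250 / (1 − 1.0081250^−120) = $2,746.18.
Option 2: monthly rate = 9.125%/12 = 0.0076042; payment = 210,000 × 0.0076042 / (1 − (1+0.0076042)^−120) = $2,674.42.
Monthly savings = $2,746.18 − $2,674.42 = $71.76.
Break-even = $4,850.00 / $71.76 = 67.59 → 68 months.

68 months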